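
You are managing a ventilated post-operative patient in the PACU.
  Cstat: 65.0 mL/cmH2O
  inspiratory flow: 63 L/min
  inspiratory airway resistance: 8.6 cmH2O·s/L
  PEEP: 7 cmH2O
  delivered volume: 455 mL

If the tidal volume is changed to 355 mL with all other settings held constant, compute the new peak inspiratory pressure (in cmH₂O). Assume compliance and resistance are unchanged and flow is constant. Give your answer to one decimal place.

21.5

Flow: 63 L/min ÷ 60 = 1.05 L/s.
PIP = Vt/C + R·V̇ + PEEP (constant-flow equation of motion).
Only the elastic term changes: ΔPIP = ΔVt / C = (355 − 455) / 65.0 = -1.538 cmH2O.
Original PIP = 455/65.0 + 8.6×1.05 + 7 = 23.03 cmH2O; new PIP = 23.03 + (-1.538) = 21.492 cmH2O.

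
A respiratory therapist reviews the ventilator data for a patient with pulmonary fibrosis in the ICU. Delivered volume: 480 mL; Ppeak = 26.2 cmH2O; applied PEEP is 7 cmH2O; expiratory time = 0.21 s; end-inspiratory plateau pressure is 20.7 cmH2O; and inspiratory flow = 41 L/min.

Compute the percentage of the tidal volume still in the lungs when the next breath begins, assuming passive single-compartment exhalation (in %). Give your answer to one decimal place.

Flow: 41 L/min ÷ 60 = 0.6833 L/s.
R = (PIP − Pplat)/V̇ = (26.2 − 20.7) / 0.6833 = 5.5/0.6833 = 8.049 cmH2O·s/L.
C = Vt/(Pplat − PEEP) = 480.0 / (20.7 − 7) = 480.0/13.7 = 35.036 mL/cmH2O.
τ = R × C = 8.049 × 0.03504 L/cmH2O = 0.282 s.
Fraction remaining at end-expiration = e^(−Te/τ) = e^(−0.21/0.282) = 0.4749 → 47.49%.

47.5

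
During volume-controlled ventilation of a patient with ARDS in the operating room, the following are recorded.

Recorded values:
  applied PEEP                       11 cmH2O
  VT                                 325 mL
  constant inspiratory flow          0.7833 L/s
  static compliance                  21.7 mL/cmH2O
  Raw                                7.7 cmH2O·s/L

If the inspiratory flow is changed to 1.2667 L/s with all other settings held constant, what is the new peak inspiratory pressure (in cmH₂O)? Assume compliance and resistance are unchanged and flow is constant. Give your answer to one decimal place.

PIP = Vt/C + R·V̇ + PEEP (constant-flow equation of motion).
Only the resistive term changes: ΔPIP = R × ΔV̇ = 7.7 × (1.2667 − 0.7833) = 7.7 × 0.4834 = 3.722 cmH2O.
Original PIP = 325/21.7 + 7.7×0.7833 + 11 = 32.008 cmH2O; new PIP = 32.008 + (3.722) = 35.73 cmH2O.

35.7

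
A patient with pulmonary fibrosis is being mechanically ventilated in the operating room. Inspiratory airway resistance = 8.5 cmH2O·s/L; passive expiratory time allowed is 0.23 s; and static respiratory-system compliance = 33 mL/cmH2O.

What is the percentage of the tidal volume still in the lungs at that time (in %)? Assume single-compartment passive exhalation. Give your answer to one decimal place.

44.0

τ = R × C = 8.5 × 33 mL/cmH2O = 8.5 × 0.033 L/cmH2O = 0.2805 s.
Passive exhalation: V(t)/V₀ = e^(−t/τ) = e^(−0.23/0.2805) = 0.4404.
Fraction remaining = 0.4404 → 44.04%.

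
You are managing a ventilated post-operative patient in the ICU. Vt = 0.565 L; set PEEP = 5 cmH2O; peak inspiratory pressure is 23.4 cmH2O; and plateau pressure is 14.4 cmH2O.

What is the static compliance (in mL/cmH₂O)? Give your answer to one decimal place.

60.1

Cstat = Vt / (Pplat − PEEP) = 565 / (14.4 − 5) = 565 / 9.4 = 60.106 mL/cmH2O.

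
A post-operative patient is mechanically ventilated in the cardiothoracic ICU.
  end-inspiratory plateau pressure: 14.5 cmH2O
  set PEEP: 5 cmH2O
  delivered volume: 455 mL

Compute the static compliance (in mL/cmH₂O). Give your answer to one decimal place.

47.9

Cstat = Vt / (Pplat − PEEP) = 455 / (14.5 − 5) = 455 / 9.5 = 47.895 mL/cmH2O.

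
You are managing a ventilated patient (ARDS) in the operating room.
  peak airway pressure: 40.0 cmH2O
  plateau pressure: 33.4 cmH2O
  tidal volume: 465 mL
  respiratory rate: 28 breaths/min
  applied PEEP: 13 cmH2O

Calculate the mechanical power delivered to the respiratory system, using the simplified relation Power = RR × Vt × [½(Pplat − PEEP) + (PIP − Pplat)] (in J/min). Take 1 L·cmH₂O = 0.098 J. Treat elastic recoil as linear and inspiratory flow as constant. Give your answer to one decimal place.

21.4

Per-breath work = Vt × [½(Pplat−PEEP) + (PIP−Pplat)] = 0.465 × [0.5×20.4 + 6.6] = 0.465 × 16.8 = 7.812 L·cmH2O.
Power = 28 × 7.812 = 218.74 L·cmH2O/min.
× 0.098 J/(L·cmH2O) → 21.437 J/min.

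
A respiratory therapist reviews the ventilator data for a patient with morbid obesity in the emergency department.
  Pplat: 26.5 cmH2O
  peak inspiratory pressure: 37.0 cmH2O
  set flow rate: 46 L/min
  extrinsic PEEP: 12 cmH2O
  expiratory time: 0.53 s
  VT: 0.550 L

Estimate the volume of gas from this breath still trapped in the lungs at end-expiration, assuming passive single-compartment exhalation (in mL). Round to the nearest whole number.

Flow: 46 L/min ÷ 60 = 0.7667 L/s.
R = (PIP − Pplat)/V̇ = (37.0 − 26.5) / 0.7667 = 10.5/0.7667 = 13.695 cmH2O·s/L.
C = Vt/(Pplat − PEEP) = 550.0 / (26.5 − 12) = 550.0/14.5 = 37.931 mL/cmH2O.
τ = R × C = 13.695 × 0.03793 L/cmH2O = 0.5195 s.
Fraction remaining = e^(−Te/τ) = e^(−0.53/0.5195) = 0.3605.
Trapped volume = 550.0 × 0.3605 = 198.28 mL.

198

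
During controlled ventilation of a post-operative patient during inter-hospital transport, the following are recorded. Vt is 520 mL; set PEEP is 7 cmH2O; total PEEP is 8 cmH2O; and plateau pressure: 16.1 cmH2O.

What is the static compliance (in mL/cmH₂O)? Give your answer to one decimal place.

End-expiratory occlusion gives total PEEP = 8 cmH2O (intrinsic PEEP = 8 − 7 = 1). Use total PEEP for the elastic gradient.
Cstat = Vt / (Pplat − PEEPtotal) = 520 / (16.1 − 8) = 520 / 8.1 = 64.198 mL/cmH2O.

64.2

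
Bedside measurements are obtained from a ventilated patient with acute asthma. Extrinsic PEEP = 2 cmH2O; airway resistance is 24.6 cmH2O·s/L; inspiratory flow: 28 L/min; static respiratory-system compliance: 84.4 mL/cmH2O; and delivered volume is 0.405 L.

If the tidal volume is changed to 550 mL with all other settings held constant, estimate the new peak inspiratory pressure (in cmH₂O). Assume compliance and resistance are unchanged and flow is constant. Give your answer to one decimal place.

20.0

Flow: 28 L/min ÷ 60 = 0.4667 L/s.
PIP = Vt/C + R·V̇ + PEEP (constant-flow equation of motion).
Only the elastic term changes: ΔPIP = ΔVt / C = (550 − 405) / 84.4 = 1.718 cmH2O.
Original PIP = 405/84.4 + 24.6×0.4667 + 2 = 18.279 cmH2O; new PIP = 18.279 + (1.718) = 19.997 cmH2O.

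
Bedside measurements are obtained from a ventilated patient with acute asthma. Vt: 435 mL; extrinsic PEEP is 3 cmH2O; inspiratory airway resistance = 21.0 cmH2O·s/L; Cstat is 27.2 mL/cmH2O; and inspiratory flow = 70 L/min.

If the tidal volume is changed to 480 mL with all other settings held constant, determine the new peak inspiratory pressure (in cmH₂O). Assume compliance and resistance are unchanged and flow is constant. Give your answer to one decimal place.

Flow: 70 L/min ÷ 60 = 1.1667 L/s.
PIP = Vt/C + R·V̇ + PEEP (constant-flow equation of motion).
Only the elastic term changes: ΔPIP = ΔVt / C = (480 − 435) / 27.2 = 1.654 cmH2O.
Original PIP = 435/27.2 + 21.0×1.1667 + 3 = 43.493 cmH2O; new PIP = 43.493 + (1.654) = 45.147 cmH2O.

45.1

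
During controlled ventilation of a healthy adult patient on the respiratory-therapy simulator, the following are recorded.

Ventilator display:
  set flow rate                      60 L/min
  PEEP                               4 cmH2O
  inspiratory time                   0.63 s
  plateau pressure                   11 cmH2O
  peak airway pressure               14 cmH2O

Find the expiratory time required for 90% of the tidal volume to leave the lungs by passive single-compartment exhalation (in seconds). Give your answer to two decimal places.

Flow: 60 L/min ÷ 60 = 1 L/s.
Vt = flow × Ti = 1 L/s × 0.63 s × 1000 mL/L = 630.0 mL.
R = (PIP − Pplat)/V̇ = (14 − 11) / 1 = 3.0/1 = 3.0 cmH2O·s/L.
C = Vt/(Pplat − PEEP) = 630.0 / (11 − 4) = 630.0/7.0 = 90.0 mL/cmH2O.
τ = R × C = 3.0 × 0.09 L/cmH2O = 0.27 s.
t = −τ·ln(1 − 0.90) = −0.27·ln(0.1) = 0.6217 s.

0.62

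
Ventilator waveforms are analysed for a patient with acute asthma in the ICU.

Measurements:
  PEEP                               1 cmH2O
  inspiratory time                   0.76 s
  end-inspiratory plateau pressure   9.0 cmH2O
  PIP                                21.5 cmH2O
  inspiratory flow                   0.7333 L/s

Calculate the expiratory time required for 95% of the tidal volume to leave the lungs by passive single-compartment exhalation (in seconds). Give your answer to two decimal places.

3.56

Vt = flow × Ti = 0.7333 L/s × 0.76 s × 1000 mL/L = 557.31 mL.
R = (PIP − Pplat)/V̇ = (21.5 − 9.0) / 0.7333 = 12.5/0.7333 = 17.046 cmH2O·s/L.
C = Vt/(Pplat − PEEP) = 557.31 / (9.0 − 1) = 557.31/8.0 = 69.664 mL/cmH2O.
τ = R × C = 17.046 × 0.06966 L/cmH2O = 1.187 s.
t = −τ·ln(1 − 0.95) = −1.187·ln(0.05) = 3.556 s.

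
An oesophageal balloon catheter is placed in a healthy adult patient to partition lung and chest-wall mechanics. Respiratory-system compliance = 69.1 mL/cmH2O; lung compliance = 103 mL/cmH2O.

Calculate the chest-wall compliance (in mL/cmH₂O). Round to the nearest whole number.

1/Ccw = 1/Crs − 1/CL.
1/Ccw = 1/69.1 − 1/103 = 0.004763.
Ccw = 209.95 mL/cmH2O.

210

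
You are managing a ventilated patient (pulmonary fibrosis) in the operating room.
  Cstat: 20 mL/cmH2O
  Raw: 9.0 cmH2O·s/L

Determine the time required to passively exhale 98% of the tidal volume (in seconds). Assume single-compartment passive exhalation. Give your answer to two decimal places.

0.70

τ = R × C = 9.0 × 20 mL/cmH2O = 9.0 × 0.020 L/cmH2O = 0.18 s.
Exhaled fraction f = 1 − e^(−t/τ) → t = −τ·ln(1 − f) = −0.18·ln(0.02) = 0.7042 s.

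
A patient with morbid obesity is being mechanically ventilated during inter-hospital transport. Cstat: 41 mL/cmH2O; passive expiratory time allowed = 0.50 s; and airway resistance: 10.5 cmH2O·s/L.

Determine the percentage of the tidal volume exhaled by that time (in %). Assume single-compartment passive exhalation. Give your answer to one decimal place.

τ = R × C = 10.5 × 41 mL/cmH2O = 10.5 × 0.041 L/cmH2O = 0.4305 s.
Passive exhalation: V(t)/V₀ = e^(−t/τ) = e^(−0.50/0.4305) = 0.313.
Fraction exhaled = 1 − 0.313 = 0.687 → 68.7%.

68.7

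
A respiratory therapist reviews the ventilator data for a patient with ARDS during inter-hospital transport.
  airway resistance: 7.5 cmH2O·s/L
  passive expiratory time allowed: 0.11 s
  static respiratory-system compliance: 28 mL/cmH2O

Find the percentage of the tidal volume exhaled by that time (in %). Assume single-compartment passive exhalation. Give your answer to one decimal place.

τ = R × C = 7.5 × 28 mL/cmH2O = 7.5 × 0.028 L/cmH2O = 0.21 s.
Passive exhalation: V(t)/V₀ = e^(−t/τ) = e^(−0.11/0.21) = 0.5923.
Fraction exhaled = 1 − 0.5923 = 0.4077 → 40.77%.

40.8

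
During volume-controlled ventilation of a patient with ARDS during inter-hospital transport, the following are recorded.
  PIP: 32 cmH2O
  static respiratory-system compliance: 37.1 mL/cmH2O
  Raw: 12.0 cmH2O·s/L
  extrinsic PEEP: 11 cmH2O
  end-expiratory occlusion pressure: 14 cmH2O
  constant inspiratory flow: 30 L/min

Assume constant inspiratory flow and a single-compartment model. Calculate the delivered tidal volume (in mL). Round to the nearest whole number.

445

Flow: 30 L/min ÷ 60 = 0.5 L/s.
Total PEEP = 14 cmH2O (set 11 + intrinsic 3); this is the baseline alveolar pressure.
Equation of motion (constant flow): PIP = Vt/C + R·V̇ + PEEP.
Vt/C = PIP − R·V̇ − PEEP = 32 − 6.0 − 14 = 12.0 cmH2O.
Vt = C × 12.0 = 37.1 × 12.0 = 445.2 mL.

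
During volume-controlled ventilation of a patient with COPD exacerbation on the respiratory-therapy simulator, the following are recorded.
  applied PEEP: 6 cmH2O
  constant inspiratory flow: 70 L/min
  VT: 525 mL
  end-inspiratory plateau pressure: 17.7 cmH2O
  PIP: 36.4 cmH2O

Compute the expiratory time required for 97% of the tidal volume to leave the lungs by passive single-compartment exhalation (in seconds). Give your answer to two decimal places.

Flow: 70 L/min ÷ 60 = 1.1667 L/s.
R = (PIP − Pplat)/V̇ = (36.4 − 17.7) / 1.1667 = 18.7/1.1667 = 16.028 cmH2O·s/L.
C = Vt/(Pplat − PEEP) = 525.0 / (17.7 − 6) = 525.0/11.7 = 44.872 mL/cmH2O.
τ = R × C = 16.028 × 0.04487 L/cmH2O = 0.7192 s.
t = −τ·ln(1 − 0.97) = −0.7192·ln(0.03) = 2.522 s.

2.52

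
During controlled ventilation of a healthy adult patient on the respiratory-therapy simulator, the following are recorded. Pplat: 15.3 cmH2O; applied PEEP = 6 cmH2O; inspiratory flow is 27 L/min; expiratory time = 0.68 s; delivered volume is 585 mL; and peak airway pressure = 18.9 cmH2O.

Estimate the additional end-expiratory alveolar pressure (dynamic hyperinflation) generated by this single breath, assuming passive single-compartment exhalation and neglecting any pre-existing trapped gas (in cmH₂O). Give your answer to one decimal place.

Flow: 27 L/min ÷ 60 = 0.45 L/s.
R = (PIP − Pplat)/V̇ = (18.9 − 15.3) / 0.45 = 3.6/0.45 = 8.0 cmH2O·s/L.
C = Vt/(Pplat − PEEP) = 585.0 / (15.3 − 6) = 585.0/9.3 = 62.903 mL/cmH2O.
τ = R × C = 8.0 × 0.0629 L/cmH2O = 0.5032 s.
Fraction remaining = e^(−Te/τ) = e^(−0.68/0.5032) = 0.2589; trapped volume = 585.0 × 0.2589 = 151.46 mL.
Additional alveolar pressure from trapping ≈ V_trapped / C = 151.46 / 62.903 = 2.408 cmH2O.

2.4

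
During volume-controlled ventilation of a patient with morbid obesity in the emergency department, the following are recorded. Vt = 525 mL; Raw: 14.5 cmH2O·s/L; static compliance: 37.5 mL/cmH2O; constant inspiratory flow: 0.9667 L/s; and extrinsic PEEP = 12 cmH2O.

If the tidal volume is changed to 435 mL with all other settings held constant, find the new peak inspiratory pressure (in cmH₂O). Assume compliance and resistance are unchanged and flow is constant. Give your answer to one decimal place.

37.6

PIP = Vt/C + R·V̇ + PEEP (constant-flow equation of motion).
Only the elastic term changes: ΔPIP = ΔVt / C = (435 − 525) / 37.5 = -2.4 cmH2O.
Original PIP = 525/37.5 + 14.5×0.9667 + 12 = 40.017 cmH2O; new PIP = 40.017 + (-2.4) = 37.617 cmH2O.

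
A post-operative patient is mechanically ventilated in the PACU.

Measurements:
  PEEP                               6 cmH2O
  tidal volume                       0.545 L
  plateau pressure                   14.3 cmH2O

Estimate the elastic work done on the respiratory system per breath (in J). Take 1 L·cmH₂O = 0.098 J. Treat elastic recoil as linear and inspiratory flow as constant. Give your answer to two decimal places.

0.22

Elastic work ≈ ½ × (Pplat − PEEP) × Vt = 0.5 × (14.3 − 6) × 0.545 L = 0.5 × 8.3 × 0.545 = 2.262 L·cmH2O.
× 0.098 J/(L·cmH2O) → 0.2217 J.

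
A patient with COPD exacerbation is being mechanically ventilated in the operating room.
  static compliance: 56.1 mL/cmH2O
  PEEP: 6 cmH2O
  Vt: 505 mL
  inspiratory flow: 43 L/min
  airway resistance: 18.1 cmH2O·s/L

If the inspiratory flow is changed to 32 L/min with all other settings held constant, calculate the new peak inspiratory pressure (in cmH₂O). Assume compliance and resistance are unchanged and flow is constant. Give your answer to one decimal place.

24.7

Flow: 43 L/min ÷ 60 = 0.7167 L/s.
New flow: 32 L/min ÷ 60 = 0.5333 L/s.
PIP = Vt/C + R·V̇ + PEEP (constant-flow equation of motion).
Only the resistive term changes: ΔPIP = R × ΔV̇ = 18.1 × (0.5333 − 0.7167) = 18.1 × -0.1834 = -3.32 cmH2O.
Original PIP = 505/56.1 + 18.1×0.7167 + 6 = 27.974 cmH2O; new PIP = 27.974 + (-3.32) = 24.654 cmH2O.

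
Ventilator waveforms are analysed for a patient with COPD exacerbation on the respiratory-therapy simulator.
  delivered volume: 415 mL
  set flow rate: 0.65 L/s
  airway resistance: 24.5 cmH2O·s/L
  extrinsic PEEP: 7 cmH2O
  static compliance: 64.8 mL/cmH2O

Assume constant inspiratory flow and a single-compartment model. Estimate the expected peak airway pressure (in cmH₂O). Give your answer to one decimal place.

29.3

Equation of motion (constant flow): PIP = Vt/C + R·V̇ + PEEP.
PIP = 415/64.8 + 24.5×0.65 + 7 = 6.404 + 15.925 + 7 = 29.329 cmH2O.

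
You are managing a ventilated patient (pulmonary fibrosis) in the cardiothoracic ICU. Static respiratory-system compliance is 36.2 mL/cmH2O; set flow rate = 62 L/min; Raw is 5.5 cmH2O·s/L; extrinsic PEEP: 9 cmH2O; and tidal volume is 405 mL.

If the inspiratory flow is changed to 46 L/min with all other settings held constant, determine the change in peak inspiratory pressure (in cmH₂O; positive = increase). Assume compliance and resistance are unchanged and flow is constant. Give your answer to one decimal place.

Flow: 62 L/min ÷ 60 = 1.0333 L/s.
New flow: 46 L/min ÷ 60 = 0.7667 L/s.
PIP = Vt/C + R·V̇ + PEEP (constant-flow equation of motion).
Only the resistive term changes: ΔPIP = R × ΔV̇ = 5.5 × (0.7667 − 1.0333) = 5.5 × -0.2666 = -1.466 cmH2O.

-1.5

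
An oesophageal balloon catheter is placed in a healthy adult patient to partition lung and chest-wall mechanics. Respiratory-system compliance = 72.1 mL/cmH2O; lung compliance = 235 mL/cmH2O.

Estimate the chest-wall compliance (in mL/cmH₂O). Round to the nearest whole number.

104

1/Ccw = 1/Crs − 1/CL.
1/Ccw = 1/72.1 − 1/235 = 0.009614.
Ccw = 104.01 mL/cmH2O.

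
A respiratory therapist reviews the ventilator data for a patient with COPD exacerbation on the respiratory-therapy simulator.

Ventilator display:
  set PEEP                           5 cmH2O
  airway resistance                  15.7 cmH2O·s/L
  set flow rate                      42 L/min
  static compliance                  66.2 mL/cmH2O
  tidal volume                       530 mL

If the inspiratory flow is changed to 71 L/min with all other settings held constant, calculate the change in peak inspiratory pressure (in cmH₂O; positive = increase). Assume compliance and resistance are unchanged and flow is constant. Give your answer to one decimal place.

Flow: 42 L/min ÷ 60 = 0.7 L/s.
New flow: 71 L/min ÷ 60 = 1.1833 L/s.
PIP = Vt/C + R·V̇ + PEEP (constant-flow equation of motion).
Only the resistive term changes: ΔPIP = R × ΔV̇ = 15.7 × (1.1833 − 0.7) = 15.7 × 0.4833 = 7.588 cmH2O.

7.6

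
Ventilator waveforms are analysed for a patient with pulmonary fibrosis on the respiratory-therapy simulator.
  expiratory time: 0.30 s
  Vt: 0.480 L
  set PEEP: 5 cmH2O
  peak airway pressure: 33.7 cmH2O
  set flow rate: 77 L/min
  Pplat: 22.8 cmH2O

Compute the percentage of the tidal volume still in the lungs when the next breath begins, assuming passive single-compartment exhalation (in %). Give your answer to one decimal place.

27.0

Flow: 77 L/min ÷ 60 = 1.2833 L/s.
R = (PIP − Pplat)/V̇ = (33.7 − 22.8) / 1.2833 = 10.9/1.2833 = 8.494 cmH2O·s/L.
C = Vt/(Pplat − PEEP) = 480.0 / (22.8 − 5) = 480.0/17.8 = 26.966 mL/cmH2O.
τ = R × C = 8.494 × 0.02697 L/cmH2O = 0.2291 s.
Fraction remaining at end-expiration = e^(−Te/τ) = e^(−0.30/0.2291) = 0.27 → 27.0%.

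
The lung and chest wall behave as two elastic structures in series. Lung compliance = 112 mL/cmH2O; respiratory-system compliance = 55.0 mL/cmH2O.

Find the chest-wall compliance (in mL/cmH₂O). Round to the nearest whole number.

1/Ccw = 1/Crs − 1/CL.
1/Ccw = 1/55.0 − 1/112 = 0.009253.
Ccw = 108.07 mL/cmH2O.

108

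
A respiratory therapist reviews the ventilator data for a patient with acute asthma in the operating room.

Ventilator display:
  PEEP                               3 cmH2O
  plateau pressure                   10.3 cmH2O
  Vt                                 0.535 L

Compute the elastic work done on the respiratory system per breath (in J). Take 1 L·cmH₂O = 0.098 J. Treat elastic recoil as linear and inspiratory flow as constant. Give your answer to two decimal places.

0.19

Elastic work ≈ ½ × (Pplat − PEEP) × Vt = 0.5 × (10.3 − 3) × 0.535 L = 0.5 × 7.3 × 0.535 = 1.953 L·cmH2O.
× 0.098 J/(L·cmH2O) → 0.1914 J.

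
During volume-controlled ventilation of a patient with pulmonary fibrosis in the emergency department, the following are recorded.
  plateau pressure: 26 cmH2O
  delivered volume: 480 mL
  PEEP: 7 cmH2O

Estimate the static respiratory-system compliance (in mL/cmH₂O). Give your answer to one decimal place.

Cstat = Vt / (Pplat − PEEP) = 480 / (26 − 7) = 480 / 19.0 = 25.263 mL/cmH2O.

25.3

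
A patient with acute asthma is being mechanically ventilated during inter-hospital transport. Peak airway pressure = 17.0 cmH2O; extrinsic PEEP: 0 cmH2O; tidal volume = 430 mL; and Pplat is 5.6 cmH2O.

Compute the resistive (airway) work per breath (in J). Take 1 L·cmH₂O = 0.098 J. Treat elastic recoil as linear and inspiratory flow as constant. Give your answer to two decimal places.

0.48

With constant inspiratory flow the resistive pressure is constant at PIP − Pplat = 17.0 − 5.6 = 11.4 cmH2O, so resistive work = 11.4 × 0.430 = 4.902 L·cmH2O.
× 0.098 J/(L·cmH2O) → 0.4804 J.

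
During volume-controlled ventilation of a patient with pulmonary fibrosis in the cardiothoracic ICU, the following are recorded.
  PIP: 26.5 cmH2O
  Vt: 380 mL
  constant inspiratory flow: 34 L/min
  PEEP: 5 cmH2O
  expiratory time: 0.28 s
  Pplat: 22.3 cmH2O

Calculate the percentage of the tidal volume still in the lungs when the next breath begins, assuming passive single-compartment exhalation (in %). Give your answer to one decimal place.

Flow: 34 L/min ÷ 60 = 0.5667 L/s.
R = (PIP − Pplat)/V̇ = (26.5 − 22.3) / 0.5667 = 4.2/0.5667 = 7.411 cmH2O·s/L.
C = Vt/(Pplat − PEEP) = 380.0 / (22.3 − 5) = 380.0/17.3 = 21.965 mL/cmH2O.
τ = R × C = 7.411 × 0.02197 L/cmH2O = 0.1628 s.
Fraction remaining at end-expiration = e^(−Te/τ) = e^(−0.28/0.1628) = 0.1791 → 17.91%.

17.9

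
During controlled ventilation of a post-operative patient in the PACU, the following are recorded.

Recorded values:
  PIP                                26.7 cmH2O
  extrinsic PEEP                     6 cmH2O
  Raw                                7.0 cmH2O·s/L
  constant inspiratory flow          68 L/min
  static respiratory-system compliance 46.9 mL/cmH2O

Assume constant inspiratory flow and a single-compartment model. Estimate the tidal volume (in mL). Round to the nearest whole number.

Flow: 68 L/min ÷ 60 = 1.1333 L/s.
Equation of motion (constant flow): PIP = Vt/C + R·V̇ + PEEP.
Vt/C = PIP − R·V̇ − PEEP = 26.7 − 7.933 − 6 = 12.767 cmH2O.
Vt = C × 12.767 = 46.9 × 12.767 = 598.77 mL.

599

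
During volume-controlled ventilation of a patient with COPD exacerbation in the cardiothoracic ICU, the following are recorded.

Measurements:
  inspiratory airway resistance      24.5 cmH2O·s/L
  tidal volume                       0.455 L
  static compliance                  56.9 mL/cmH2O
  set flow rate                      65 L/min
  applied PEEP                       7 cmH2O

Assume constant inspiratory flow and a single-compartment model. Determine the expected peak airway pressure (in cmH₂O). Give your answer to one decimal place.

41.5

Flow: 65 L/min ÷ 60 = 1.0833 L/s.
Equation of motion (constant flow): PIP = Vt/C + R·V̇ + PEEP.
PIP = 455/56.9 + 24.5×1.0833 + 7 = 7.996 + 26.541 + 7 = 41.537 cmH2O.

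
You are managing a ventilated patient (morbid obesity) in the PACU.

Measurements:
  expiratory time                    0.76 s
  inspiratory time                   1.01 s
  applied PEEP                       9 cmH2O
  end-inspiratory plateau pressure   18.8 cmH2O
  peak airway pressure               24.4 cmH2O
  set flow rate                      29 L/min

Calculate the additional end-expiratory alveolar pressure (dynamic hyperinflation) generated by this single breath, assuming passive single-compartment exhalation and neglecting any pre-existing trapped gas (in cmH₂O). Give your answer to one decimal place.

Flow: 29 L/min ÷ 60 = 0.4833 L/s.
Vt = flow × Ti = 0.4833 L/s × 1.01 s × 1000 mL/L = 488.13 mL.
R = (PIP − Pplat)/V̇ = (24.4 − 18.8) / 0.4833 = 5.6/0.4833 = 11.587 cmH2O·s/L.
C = Vt/(Pplat − PEEP) = 488.13 / (18.8 − 9) = 488.13/9.8 = 49.809 mL/cmH2O.
τ = R × C = 11.587 × 0.04981 L/cmH2O = 0.5771 s.
Fraction remaining = e^(−Te/τ) = e^(−0.76/0.5771) = 0.268; trapped volume = 488.13 × 0.268 = 130.82 mL.
Additional alveolar pressure from trapping ≈ V_trapped / C = 130.82 / 49.809 = 2.626 cmH2O.

2.6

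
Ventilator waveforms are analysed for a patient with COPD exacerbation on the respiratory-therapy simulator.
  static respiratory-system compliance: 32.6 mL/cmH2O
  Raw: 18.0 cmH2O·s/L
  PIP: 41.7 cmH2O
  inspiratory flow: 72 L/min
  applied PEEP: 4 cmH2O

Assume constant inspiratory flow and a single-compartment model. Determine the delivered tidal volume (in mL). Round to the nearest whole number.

525

Flow: 72 L/min ÷ 60 = 1.2 L/s.
Equation of motion (constant flow): PIP = Vt/C + R·V̇ + PEEP.
Vt/C = PIP − R·V̇ − PEEP = 41.7 − 21.6 − 4 = 16.1 cmH2O.
Vt = C × 16.1 = 32.6 × 16.1 = 524.86 mL.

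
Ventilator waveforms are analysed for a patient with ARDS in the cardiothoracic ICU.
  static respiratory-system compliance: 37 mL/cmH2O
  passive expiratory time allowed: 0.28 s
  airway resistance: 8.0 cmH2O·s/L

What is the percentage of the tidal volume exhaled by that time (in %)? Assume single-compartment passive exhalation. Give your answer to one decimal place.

τ = R × C = 8.0 × 37 mL/cmH2O = 8.0 × 0.037 L/cmH2O = 0.296 s.
Passive exhalation: V(t)/V₀ = e^(−t/τ) = e^(−0.28/0.296) = 0.3883.
Fraction exhaled = 1 − 0.3883 = 0.6117 → 61.17%.

61.2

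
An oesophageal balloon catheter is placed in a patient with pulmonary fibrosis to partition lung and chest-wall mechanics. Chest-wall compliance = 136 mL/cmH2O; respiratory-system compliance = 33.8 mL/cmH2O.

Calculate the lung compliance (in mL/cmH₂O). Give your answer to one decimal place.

45.0

1/CL = 1/Crs − 1/Ccw.
1/CL = 1/33.8 − 1/136 = 0.02223.
CL = 44.984 mL/cmH2O.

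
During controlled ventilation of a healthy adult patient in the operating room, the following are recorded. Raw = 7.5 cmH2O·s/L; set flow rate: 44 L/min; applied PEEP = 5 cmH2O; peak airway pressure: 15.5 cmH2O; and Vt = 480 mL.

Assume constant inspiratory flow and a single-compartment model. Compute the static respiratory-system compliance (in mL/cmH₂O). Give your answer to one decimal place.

96.0

Flow: 44 L/min ÷ 60 = 0.7333 L/s.
Equation of motion (constant flow): PIP = Vt/C + R·V̇ + PEEP.
Vt/C = PIP − R·V̇ − PEEP = 15.5 − 7.5×0.7333 − 5 = 15.5 − 5.5 − 5 = 5.0 cmH2O.
C = Vt / 5.0 = 480 / 5.0 = 96.0 mL/cmH2O.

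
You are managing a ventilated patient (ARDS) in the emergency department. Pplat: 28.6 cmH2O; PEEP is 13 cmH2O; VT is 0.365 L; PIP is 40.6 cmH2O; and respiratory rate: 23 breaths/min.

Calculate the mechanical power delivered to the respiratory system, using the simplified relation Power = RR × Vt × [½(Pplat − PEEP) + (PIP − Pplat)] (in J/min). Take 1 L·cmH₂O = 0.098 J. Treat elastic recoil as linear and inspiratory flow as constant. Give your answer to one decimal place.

Per-breath work = Vt × [½(Pplat−PEEP) + (PIP−Pplat)] = 0.365 × [0.5×15.6 + 12.0] = 0.365 × 19.8 = 7.227 L·cmH2O.
Power = 23 × 7.227 = 166.22 L·cmH2O/min.
× 0.098 J/(L·cmH2O) → 16.29 J/min.

16.3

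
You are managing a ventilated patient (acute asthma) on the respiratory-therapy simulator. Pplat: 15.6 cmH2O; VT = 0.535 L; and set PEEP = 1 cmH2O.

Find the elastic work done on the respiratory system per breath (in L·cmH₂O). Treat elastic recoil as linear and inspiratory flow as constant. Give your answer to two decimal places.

3.91

Elastic work ≈ ½ × (Pplat − PEEP) × Vt = 0.5 × (15.6 − 1) × 0.535 L = 0.5 × 14.6 × 0.535 = 3.906 L·cmH2O.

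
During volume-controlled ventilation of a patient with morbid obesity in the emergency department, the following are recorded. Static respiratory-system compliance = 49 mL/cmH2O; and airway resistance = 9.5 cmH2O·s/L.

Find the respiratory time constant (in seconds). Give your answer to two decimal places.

0.47

τ = R × C = 9.5 × 49 mL/cmH2O = 9.5 × 0.049 L/cmH2O = 0.4655 s.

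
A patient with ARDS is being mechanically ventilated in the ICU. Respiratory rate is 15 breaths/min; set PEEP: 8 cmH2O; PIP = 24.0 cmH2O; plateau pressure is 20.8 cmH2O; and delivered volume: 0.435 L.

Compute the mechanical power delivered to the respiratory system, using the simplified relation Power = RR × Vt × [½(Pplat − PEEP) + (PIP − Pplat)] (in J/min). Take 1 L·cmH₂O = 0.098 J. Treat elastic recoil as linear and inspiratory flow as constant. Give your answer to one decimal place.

Per-breath work = Vt × [½(Pplat−PEEP) + (PIP−Pplat)] = 0.435 × [0.5×12.8 + 3.2] = 0.435 × 9.6 = 4.176 L·cmH2O.
Power = 15 × 4.176 = 62.64 L·cmH2O/min.
× 0.098 J/(L·cmH2O) → 6.139 J/min.

6.1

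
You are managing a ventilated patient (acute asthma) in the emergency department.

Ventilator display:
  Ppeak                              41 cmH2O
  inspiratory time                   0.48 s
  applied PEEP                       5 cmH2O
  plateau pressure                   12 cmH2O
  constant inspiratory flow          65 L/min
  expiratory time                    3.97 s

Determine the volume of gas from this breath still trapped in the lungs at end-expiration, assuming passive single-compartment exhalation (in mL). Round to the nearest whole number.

Flow: 65 L/min ÷ 60 = 1.0833 L/s.
Vt = flow × Ti = 1.0833 L/s × 0.48 s × 1000 mL/L = 519.98 mL.
R = (PIP − Pplat)/V̇ = (41 − 12) / 1.0833 = 29.0/1.0833 = 26.77 cmH2O·s/L.
C = Vt/(Pplat − PEEP) = 519.98 / (12 − 5) = 519.98/7.0 = 74.283 mL/cmH2O.
τ = R × C = 26.77 × 0.07428 L/cmH2O = 1.988 s.
Fraction remaining = e^(−Te/τ) = e^(−3.97/1.988) = 0.1357.
Trapped volume = 519.98 × 0.1357 = 70.561 mL.

71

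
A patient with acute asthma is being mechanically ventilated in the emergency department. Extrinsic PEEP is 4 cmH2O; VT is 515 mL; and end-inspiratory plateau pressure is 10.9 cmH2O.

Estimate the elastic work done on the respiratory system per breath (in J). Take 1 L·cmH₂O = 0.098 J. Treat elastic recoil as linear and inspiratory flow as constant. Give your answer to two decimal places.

Elastic work ≈ ½ × (Pplat − PEEP) × Vt = 0.5 × (10.9 − 4) × 0.515 L = 0.5 × 6.9 × 0.515 = 1.777 L·cmH2O.
× 0.098 J/(L·cmH2O) → 0.1741 J.

0.17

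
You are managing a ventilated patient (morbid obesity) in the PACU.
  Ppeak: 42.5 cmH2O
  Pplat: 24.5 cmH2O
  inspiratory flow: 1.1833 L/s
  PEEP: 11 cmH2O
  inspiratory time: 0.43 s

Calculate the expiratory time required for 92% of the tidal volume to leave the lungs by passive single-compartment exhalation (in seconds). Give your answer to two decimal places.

Vt = flow × Ti = 1.1833 L/s × 0.43 s × 1000 mL/L = 508.82 mL.
R = (PIP − Pplat)/V̇ = (42.5 − 24.5) / 1.1833 = 18.0/1.1833 = 15.212 cmH2O·s/L.
C = Vt/(Pplat − PEEP) = 508.82 / (24.5 − 11) = 508.82/13.5 = 37.69 mL/cmH2O.
τ = R × C = 15.212 × 0.03769 L/cmH2O = 0.5733 s.
t = −τ·ln(1 − 0.92) = −0.5733·ln(0.08) = 1.448 s.

1.45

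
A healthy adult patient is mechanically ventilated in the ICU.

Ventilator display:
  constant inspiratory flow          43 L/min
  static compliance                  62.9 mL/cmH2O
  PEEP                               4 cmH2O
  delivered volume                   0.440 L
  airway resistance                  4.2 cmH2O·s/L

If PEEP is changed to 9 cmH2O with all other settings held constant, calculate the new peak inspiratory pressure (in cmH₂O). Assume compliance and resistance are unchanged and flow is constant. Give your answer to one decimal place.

Flow: 43 L/min ÷ 60 = 0.7167 L/s.
PIP = Vt/C + R·V̇ + PEEP (constant-flow equation of motion).
Only the baseline term changes: ΔPIP = ΔPEEP = 9 − 4 = 5.0 cmH2O.
Original PIP = 440/62.9 + 4.2×0.7167 + 4 = 14.005 cmH2O; new PIP = 14.005 + (5.0) = 19.005 cmH2O.

19.0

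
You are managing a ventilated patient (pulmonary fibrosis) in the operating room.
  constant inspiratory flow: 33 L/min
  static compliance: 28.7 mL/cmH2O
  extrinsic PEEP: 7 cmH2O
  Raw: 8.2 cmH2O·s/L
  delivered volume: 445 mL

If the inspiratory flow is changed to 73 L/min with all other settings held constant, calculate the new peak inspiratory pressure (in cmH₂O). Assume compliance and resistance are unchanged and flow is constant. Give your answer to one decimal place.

Flow: 33 L/min ÷ 60 = 0.55 L/s.
New flow: 73 L/min ÷ 60 = 1.2167 L/s.
PIP = Vt/C + R·V̇ + PEEP (constant-flow equation of motion).
Only the resistive term changes: ΔPIP = R × ΔV̇ = 8.2 × (1.2167 − 0.55) = 8.2 × 0.6667 = 5.467 cmH2O.
Original PIP = 445/28.7 + 8.2×0.55 + 7 = 27.015 cmH2O; new PIP = 27.015 + (5.467) = 32.482 cmH2O.

32.5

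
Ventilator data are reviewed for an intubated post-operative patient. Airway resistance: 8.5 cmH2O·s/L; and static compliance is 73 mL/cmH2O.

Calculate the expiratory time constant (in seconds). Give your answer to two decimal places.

0.62

τ = R × C = 8.5 × 73 mL/cmH2O = 8.5 × 0.073 L/cmH2O = 0.6205 s.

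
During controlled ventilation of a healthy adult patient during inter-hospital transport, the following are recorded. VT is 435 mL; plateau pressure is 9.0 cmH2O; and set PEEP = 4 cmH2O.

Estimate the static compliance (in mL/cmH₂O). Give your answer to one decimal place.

Cstat = Vt / (Pplat − PEEP) = 435 / (9.0 − 4) = 435 / 5.0 = 87.0 mL/cmH2O.

87.0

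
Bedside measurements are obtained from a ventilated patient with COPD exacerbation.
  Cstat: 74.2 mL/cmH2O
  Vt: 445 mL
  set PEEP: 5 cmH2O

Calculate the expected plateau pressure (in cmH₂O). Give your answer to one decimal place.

Pplat = PEEP + Vt / Cstat = 5 + 445 / 74.2 = 5 + 5.997 = 10.997 cmH2O.

11.0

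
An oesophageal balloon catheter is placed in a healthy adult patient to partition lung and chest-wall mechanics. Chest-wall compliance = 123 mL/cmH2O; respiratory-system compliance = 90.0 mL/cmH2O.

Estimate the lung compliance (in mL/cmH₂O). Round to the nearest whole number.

335

1/CL = 1/Crs − 1/Ccw.
1/CL = 1/90.0 − 1/123 = 0.002981.
CL = 335.46 mL/cmH2O.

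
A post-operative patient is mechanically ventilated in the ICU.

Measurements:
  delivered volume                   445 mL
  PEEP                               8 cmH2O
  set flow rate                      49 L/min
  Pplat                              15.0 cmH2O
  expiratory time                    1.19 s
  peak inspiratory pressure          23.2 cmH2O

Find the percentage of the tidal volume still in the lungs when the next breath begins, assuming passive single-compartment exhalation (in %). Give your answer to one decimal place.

15.5

Flow: 49 L/min ÷ 60 = 0.8167 L/s.
R = (PIP − Pplat)/V̇ = (23.2 − 15.0) / 0.8167 = 8.2/0.8167 = 10.04 cmH2O·s/L.
C = Vt/(Pplat − PEEP) = 445.0 / (15.0 − 8) = 445.0/7.0 = 63.571 mL/cmH2O.
τ = R × C = 10.04 × 0.06357 L/cmH2O = 0.6382 s.
Fraction remaining at end-expiration = e^(−Te/τ) = e^(−1.19/0.6382) = 0.155 → 15.5%.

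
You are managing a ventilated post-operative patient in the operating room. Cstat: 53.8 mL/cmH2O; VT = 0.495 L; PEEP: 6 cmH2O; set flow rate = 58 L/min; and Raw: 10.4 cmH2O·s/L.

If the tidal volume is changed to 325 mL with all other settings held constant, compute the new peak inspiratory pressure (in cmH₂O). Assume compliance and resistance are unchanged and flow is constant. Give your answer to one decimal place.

Flow: 58 L/min ÷ 60 = 0.9667 L/s.
PIP = Vt/C + R·V̇ + PEEP (constant-flow equation of motion).
Only the elastic term changes: ΔPIP = ΔVt / C = (325 − 495) / 53.8 = -3.16 cmH2O.
Original PIP = 495/53.8 + 10.4×0.9667 + 6 = 25.254 cmH2O; new PIP = 25.254 + (-3.16) = 22.094 cmH2O.

22.1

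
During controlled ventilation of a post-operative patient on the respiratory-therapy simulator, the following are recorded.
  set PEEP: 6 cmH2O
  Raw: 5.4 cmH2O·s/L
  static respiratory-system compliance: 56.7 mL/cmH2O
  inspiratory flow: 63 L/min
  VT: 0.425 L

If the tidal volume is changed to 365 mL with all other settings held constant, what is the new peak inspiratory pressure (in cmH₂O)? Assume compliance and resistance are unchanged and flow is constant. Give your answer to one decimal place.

18.1

Flow: 63 L/min ÷ 60 = 1.05 L/s.
PIP = Vt/C + R·V̇ + PEEP (constant-flow equation of motion).
Only the elastic term changes: ΔPIP = ΔVt / C = (365 − 425) / 56.7 = -1.058 cmH2O.
Original PIP = 425/56.7 + 5.4×1.05 + 6 = 19.166 cmH2O; new PIP = 19.166 + (-1.058) = 18.108 cmH2O.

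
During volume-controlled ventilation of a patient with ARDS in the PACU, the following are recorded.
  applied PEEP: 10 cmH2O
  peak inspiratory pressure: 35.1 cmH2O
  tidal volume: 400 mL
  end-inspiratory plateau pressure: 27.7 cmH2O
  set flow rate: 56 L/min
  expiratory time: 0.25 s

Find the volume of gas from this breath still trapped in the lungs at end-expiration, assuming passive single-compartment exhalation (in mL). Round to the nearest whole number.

99

Flow: 56 L/min ÷ 60 = 0.9333 L/s.
R = (PIP − Pplat)/V̇ = (35.1 − 27.7) / 0.9333 = 7.4/0.9333 = 7.929 cmH2O·s/L.
C = Vt/(Pplat − PEEP) = 400.0 / (27.7 − 10) = 400.0/17.7 = 22.599 mL/cmH2O.
τ = R × C = 7.929 × 0.0226 L/cmH2O = 0.1792 s.
Fraction remaining = e^(−Te/τ) = e^(−0.25/0.1792) = 0.2478.
Trapped volume = 400.0 × 0.2478 = 99.12 mL.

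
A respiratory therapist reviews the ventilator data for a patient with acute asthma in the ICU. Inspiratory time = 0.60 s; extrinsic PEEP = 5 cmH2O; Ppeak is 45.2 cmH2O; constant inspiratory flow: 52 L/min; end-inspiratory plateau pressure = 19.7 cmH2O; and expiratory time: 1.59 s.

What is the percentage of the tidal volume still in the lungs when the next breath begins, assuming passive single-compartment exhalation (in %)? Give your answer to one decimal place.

Flow: 52 L/min ÷ 60 = 0.8667 L/s.
Vt = flow × Ti = 0.8667 L/s × 0.60 s × 1000 mL/L = 520.02 mL.
R = (PIP − Pplat)/V̇ = (45.2 − 19.7) / 0.8667 = 25.5/0.8667 = 29.422 cmH2O·s/L.
C = Vt/(Pplat − PEEP) = 520.02 / (19.7 − 5) = 520.02/14.7 = 35.376 mL/cmH2O.
τ = R × C = 29.422 × 0.03538 L/cmH2O = 1.041 s.
Fraction remaining at end-expiration = e^(−Te/τ) = e^(−1.59/1.041) = 0.2171 → 21.71%.

21.7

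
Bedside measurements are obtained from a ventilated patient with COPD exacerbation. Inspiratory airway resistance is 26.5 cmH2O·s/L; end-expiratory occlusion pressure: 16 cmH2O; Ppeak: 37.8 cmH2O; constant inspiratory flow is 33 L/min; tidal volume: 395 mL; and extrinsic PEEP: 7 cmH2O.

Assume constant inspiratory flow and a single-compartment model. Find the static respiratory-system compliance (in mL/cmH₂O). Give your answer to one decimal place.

Flow: 33 L/min ÷ 60 = 0.55 L/s.
Total PEEP = 16 cmH2O (set 7 + intrinsic 9); this is the baseline alveolar pressure.
Equation of motion (constant flow): PIP = Vt/C + R·V̇ + PEEP.
Vt/C = PIP − R·V̇ − PEEP = 37.8 − 26.5×0.55 − 16 = 37.8 − 14.575 − 16 = 7.225 cmH2O.
C = Vt / 7.225 = 395 / 7.225 = 54.671 mL/cmH2O.

54.7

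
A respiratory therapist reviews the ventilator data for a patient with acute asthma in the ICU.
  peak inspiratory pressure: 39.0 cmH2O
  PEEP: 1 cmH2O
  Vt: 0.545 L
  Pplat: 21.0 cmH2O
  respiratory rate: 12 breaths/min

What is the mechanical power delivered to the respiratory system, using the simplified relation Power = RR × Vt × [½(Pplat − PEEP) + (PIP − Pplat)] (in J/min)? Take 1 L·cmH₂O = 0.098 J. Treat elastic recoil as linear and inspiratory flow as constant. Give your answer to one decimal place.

17.9

Per-breath work = Vt × [½(Pplat−PEEP) + (PIP−Pplat)] = 0.545 × [0.5×20.0 + 18.0] = 0.545 × 28.0 = 15.26 L·cmH2O.
Power = 12 × 15.26 = 183.12 L·cmH2O/min.
× 0.098 J/(L·cmH2O) → 17.946 J/min.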